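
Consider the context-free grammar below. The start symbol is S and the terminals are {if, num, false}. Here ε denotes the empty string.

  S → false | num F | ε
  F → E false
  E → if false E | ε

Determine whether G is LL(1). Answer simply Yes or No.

FIRST(S) = {ε, false, num}
FIRST(F) = {false, if}
FIRST(E) = {ε, if}
FOLLOW(S) = {$}
FOLLOW(F) = {$}
FOLLOW(E) = {false}
Each cell of M receives at most one production.

Yes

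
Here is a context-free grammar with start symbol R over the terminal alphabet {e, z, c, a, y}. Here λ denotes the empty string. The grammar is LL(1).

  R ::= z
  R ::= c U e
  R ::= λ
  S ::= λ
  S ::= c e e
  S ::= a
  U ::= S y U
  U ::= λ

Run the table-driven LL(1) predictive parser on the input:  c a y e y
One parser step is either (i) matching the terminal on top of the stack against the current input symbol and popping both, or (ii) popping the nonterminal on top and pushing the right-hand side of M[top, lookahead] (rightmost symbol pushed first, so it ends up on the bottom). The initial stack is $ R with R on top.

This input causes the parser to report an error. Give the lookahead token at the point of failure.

y

step 1: stack=$ R  input=c a y e y $  — expand R ::= c U e
step 2: stack=$ e U c  input=c a y e y $  — match c
step 3: stack=$ e U  input=a y e y $  — expand U ::= S y U
step 4: stack=$ e U y S  input=a y e y $  — expand S ::= a
step 5: stack=$ e U y a  input=a y e y $  — match a
step 6: stack=$ e U y  input=y e y $  — match y
step 7: stack=$ e U  input=e y $  — expand U ::= λ
step 8: stack=$ e  input=e y $  — match e
step 9: stack=$  input=y $  — error: stack empty but input remains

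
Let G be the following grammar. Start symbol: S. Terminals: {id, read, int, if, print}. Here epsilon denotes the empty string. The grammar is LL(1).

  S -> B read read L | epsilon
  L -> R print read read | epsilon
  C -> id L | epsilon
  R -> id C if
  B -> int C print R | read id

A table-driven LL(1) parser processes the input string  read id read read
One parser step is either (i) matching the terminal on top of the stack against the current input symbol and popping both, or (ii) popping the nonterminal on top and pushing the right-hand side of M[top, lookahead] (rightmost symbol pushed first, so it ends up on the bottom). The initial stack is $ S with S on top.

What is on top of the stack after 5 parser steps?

read

     Stack                  Input                Action
  1  $ S                    read id read read $  expand S -> B read read L
  2  $ L read read B        read id read read $  expand B -> read id
  3  $ L read read id read  read id read read $  match read
  4  $ L read read id       id read read $       match id
  5  $ L read read          read read $          match read
Stack after step 5: $ L read (top = read).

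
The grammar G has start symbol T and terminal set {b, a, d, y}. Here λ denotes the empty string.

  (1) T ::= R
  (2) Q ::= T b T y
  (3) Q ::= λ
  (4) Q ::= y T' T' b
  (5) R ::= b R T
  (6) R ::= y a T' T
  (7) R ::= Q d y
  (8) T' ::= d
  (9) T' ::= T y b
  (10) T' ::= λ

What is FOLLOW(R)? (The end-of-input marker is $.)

{$, b, d, y}

FIRST(T) = {b, d, y}  (via R)
FIRST(Q) = {λ, b, d, y}  (via T b T y)
FIRST(T') = {λ, b, d, y}  (via T y b)
FIRST(R) = {b, d, y}  (via Q d y)
FOLLOW(T) includes $ since T is the start symbol.
FOLLOW(Q): in R::=Q d y, Q is followed by d y with FIRST {d}. Thus FOLLOW(Q) = {d}.
FOLLOW(T'): in Q::=y T' T' b (occurrence 1), T' is followed by T' b with FIRST {b, d, y}; in Q::=y T' T' b (occurrence 2), T' is followed by b with FIRST {b}; in R::=y a T' T, T' is followed by T with FIRST {b, d, y}. Thus FOLLOW(T') = {b, d, y}.
FOLLOW(T): in Q::=T b T y (occurrence 1), T is followed by b T y with FIRST {b}; in Q::=T b T y (occurrence 2), T is followed by y with FIRST {y}; in R::=b R T, the suffix after T is empty, so FOLLOW(T) ⊇ FOLLOW(R) = {$, b, d, y}; in R::=y a T' T, the suffix after T is empty, so FOLLOW(T) ⊇ FOLLOW(R) = {$, b, d, y}; in T'::=T y b, T is followed by y b with FIRST {y}. Thus FOLLOW(T) = {$, b, d, y}.
FOLLOW(R): in T::=R, the suffix after R is empty, so FOLLOW(R) ⊇ FOLLOW(T) = {$, b, d, y}; in R::=b R T, R is followed by T with FIRST {b, d, y}. Thus FOLLOW(R) = {$, b, d, y}.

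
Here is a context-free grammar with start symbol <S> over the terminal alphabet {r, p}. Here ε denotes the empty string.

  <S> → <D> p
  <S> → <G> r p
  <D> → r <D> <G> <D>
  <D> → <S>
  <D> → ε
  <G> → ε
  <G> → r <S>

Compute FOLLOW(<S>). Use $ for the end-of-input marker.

FIRST(<G>) = {ε, r}
FIRST(<S>) = {p, r}  (via <D> p, <G> r p)
FIRST(<D>) = {ε, p, r}  (via <S>)
FOLLOW(<S>) includes $ since <S> is the start symbol.
FOLLOW(<D>): in <S>→<D> p, <D> is followed by p with FIRST {p}; in <D>→r <D> <G> <D> (occurrence 1), <D> is followed by <G> <D> with FIRST {ε, p, r}; in <D>→r <D> <G> <D> (occurrence 1), the suffix after <D> is nullable (adds nothing new); in <D>→r <D> <G> <D> (occurrence 2), the suffix after <D> is empty (adds nothing new). Thus FOLLOW(<D>) = {p, r}.
FOLLOW(<G>): in <S>→<G> r p, <G> is followed by r p with FIRST {r}; in <D>→r <D> <G> <D>, <G> is followed by <D> with FIRST {ε, p, r}; in <D>→r <D> <G> <D>, the suffix after <G> is nullable, so FOLLOW(<G>) ⊇ FOLLOW(<D>) = {p, r}. Thus FOLLOW(<G>) = {p, r}.
FOLLOW(<S>): in <D>→<S>, the suffix after <S> is empty, so FOLLOW(<S>) ⊇ FOLLOW(<D>) = {p, r}; in <G>→r <S>, the suffix after <S> is empty, so FOLLOW(<S>) ⊇ FOLLOW(<G>) = {p, r}. Thus FOLLOW(<S>) = {$, p, r}.

{$, p, r}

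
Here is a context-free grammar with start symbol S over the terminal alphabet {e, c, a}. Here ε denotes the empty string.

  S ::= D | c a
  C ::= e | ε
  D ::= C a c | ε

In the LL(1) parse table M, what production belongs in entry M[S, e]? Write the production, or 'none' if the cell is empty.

S ::= D

FIRST(C) = {ε, e}
FIRST(D) = {ε, a, e}  (via C a c)
FIRST(S) = {ε, a, c, e}  (via D)
FOLLOW(S) includes $ since S is the start symbol.
FOLLOW(S): S appears on no right-hand side. Thus FOLLOW(S) = {$}.
For S ::= D: FIRST(D) = {ε, a, e}, so it goes in M[S, t] for t ∈ {a, e}; since ε ∈ FIRST, also for every t ∈ FOLLOW(S) = {$}.
For S ::= c a: FIRST(c a) = {c}, so it goes in M[S, t] for t ∈ {c}.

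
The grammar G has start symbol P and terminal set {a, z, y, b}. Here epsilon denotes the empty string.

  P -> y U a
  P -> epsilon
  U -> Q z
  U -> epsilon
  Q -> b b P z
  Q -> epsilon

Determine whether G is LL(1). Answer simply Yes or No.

FIRST(P) = {epsilon, y}
FIRST(U) = {epsilon, b, z}
FIRST(Q) = {epsilon, b}
FOLLOW(P) = {$, z}
FOLLOW(U) = {a}
FOLLOW(Q) = {z}
Each cell of M receives at most one production.

Yes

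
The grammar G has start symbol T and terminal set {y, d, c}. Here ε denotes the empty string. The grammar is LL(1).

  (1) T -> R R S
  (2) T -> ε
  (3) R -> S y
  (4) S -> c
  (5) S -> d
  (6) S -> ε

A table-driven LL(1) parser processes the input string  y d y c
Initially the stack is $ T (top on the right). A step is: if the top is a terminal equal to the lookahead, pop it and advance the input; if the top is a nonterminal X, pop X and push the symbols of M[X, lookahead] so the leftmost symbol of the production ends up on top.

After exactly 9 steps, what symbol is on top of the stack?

     Stack      Input      Action
  1  $ T        y d y c $  expand T -> R R S
  2  $ S R R    y d y c $  expand R -> S y
  3  $ S R y S  y d y c $  expand S -> ε
  4  $ S R y    y d y c $  match y
  5  $ S R      d y c $    expand R -> S y
  6  $ S y S    d y c $    expand S -> d
  7  $ S y d    d y c $    match d
  8  $ S y      y c $      match y
  9  $ S        c $        expand S -> c
Stack after step 9: $ c (top = c).

c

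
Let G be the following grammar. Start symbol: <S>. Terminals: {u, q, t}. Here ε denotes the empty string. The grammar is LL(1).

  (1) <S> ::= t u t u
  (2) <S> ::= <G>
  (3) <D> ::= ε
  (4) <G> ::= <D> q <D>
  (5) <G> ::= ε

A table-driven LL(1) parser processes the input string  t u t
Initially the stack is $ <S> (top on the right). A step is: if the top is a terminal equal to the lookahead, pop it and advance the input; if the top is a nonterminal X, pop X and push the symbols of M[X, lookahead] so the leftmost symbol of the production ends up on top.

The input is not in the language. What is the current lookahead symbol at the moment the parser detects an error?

step 1: stack=$ <S>  input=t u t $  — expand <S> ::= t u t u
step 2: stack=$ u t u t  input=t u t $  — match t
step 3: stack=$ u t u  input=u t $  — match u
step 4: stack=$ u t  input=t $  — match t
step 5: stack=$ u  input=$  — error: top is terminal u but lookahead is $

$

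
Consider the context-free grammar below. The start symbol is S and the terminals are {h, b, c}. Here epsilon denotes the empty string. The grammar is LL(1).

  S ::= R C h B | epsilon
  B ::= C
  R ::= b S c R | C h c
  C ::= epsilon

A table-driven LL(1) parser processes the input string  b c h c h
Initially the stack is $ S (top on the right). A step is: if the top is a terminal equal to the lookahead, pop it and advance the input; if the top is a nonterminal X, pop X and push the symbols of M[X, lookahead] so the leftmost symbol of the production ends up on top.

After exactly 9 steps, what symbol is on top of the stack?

C

     Stack            Input        Action
  1  $ S              b c h c h $  expand S ::= R C h B
  2  $ B h C R        b c h c h $  expand R ::= b S c R
  3  $ B h C R c S b  b c h c h $  match b
  4  $ B h C R c S    c h c h $    expand S ::= epsilon
  5  $ B h C R c      c h c h $    match c
  6  $ B h C R        h c h $      expand R ::= C h c
  7  $ B h C c h C    h c h $      expand C ::= epsilon
  8  $ B h C c h      h c h $      match h
  9  $ B h C c        c h $        match c
Stack after step 9: $ B h C (top = C).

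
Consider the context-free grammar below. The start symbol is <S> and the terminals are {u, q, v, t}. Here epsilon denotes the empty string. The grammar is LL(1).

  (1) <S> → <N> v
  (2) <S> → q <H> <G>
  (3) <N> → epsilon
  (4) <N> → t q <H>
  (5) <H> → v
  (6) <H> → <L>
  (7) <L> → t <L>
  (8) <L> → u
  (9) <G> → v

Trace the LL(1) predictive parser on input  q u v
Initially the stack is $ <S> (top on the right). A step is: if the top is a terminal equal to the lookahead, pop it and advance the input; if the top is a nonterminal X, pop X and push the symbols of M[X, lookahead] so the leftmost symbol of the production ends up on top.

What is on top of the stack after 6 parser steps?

step 1: stack=$ <S>  input=q u v $  — expand <S> → q <H> <G>
step 2: stack=$ <G> <H> q  input=q u v $  — match q
step 3: stack=$ <G> <H>  input=u v $  — expand <H> → <L>
step 4: stack=$ <G> <L>  input=u v $  — expand <L> → u
step 5: stack=$ <G> u  input=u v $  — match u
step 6: stack=$ <G>  input=v $  — expand <G> → v
Stack after step 6: $ v (top = v).

v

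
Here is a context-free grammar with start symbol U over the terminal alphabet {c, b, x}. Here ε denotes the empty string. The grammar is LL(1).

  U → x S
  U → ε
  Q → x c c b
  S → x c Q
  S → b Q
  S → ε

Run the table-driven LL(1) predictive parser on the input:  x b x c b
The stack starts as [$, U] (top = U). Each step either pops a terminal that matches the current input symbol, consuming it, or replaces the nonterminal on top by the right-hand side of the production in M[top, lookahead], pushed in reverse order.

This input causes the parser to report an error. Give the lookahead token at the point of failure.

b

     Stack      Input        Action
  1  $ U        x b x c b $  expand U → x S
  2  $ S x      x b x c b $  match x
  3  $ S        b x c b $    expand S → b Q
  4  $ Q b      b x c b $    match b
  5  $ Q        x c b $      expand Q → x c c b
  6  $ b c c x  x c b $      match x
  7  $ b c c    c b $        match c
  8  $ b c      b $          error: top is terminal c but lookahead is b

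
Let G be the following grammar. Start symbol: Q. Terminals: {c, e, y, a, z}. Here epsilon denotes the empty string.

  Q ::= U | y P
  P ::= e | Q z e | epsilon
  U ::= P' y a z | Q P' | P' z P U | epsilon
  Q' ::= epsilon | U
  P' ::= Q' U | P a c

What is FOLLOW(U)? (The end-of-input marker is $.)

FIRST(Q): from Q::=U we get {epsilon, a, e, y, z}; from Q::=y P we get {y}. So FIRST(Q) = {epsilon, a, e, y, z}.
FIRST(P): from P::=e we get {e}; from P::=Q z e we get {a, e, y, z}; from P::=epsilon we get {epsilon}. So FIRST(P) = {epsilon, a, e, y, z}.
FIRST(U): from U::=P' y a z we get {a, e, y, z}; from U::=Q P' we get {epsilon, a, e, y, z}; from U::=P' z P U we get {a, e, y, z}; from U::=epsilon we get {epsilon}. So FIRST(U) = {epsilon, a, e, y, z}.
FIRST(Q'): from Q'::=epsilon we get {epsilon}; from Q'::=U we get {epsilon, a, e, y, z}. So FIRST(Q') = {epsilon, a, e, y, z}.
FIRST(P'): from P'::=Q' U we get {epsilon, a, e, y, z}; from P'::=P a c we get {a, e, y, z}. So FIRST(P') = {epsilon, a, e, y, z}.
FOLLOW(Q) includes $ since Q is the start symbol.
FOLLOW(Q): in P::=Q z e, Q is followed by z e with FIRST {z}; in U::=Q P', Q is followed by P' with FIRST {epsilon, a, e, y, z}; in U::=Q P', the suffix after Q is nullable, so FOLLOW(Q) ⊇ FOLLOW(U) = {$, a, e, y, z}. Thus FOLLOW(Q) = {$, a, e, y, z}.
FOLLOW(P): in Q::=y P, the suffix after P is empty, so FOLLOW(P) ⊇ FOLLOW(Q) = {$, a, e, y, z}; in U::=P' z P U, P is followed by U with FIRST {epsilon, a, e, y, z}; in U::=P' z P U, the suffix after P is nullable, so FOLLOW(P) ⊇ FOLLOW(U) = {$, a, e, y, z}; in P'::=P a c, P is followed by a c with FIRST {a}. Thus FOLLOW(P) = {$, a, e, y, z}.
FOLLOW(U): in Q::=U, the suffix after U is empty, so FOLLOW(U) ⊇ FOLLOW(Q) = {$, a, e, y, z}; in U::=P' z P U, the suffix after U is empty (adds nothing new); in Q'::=U, the suffix after U is empty, so FOLLOW(U) ⊇ FOLLOW(Q') = {$, a, e, y, z}; in P'::=Q' U, the suffix after U is empty, so FOLLOW(U) ⊇ FOLLOW(P') = {$, a, e, y, z}. Thus FOLLOW(U) = {$, a, e, y, z}.
FOLLOW(P'): in U::=P' y a z, P' is followed by y a z with FIRST {y}; in U::=Q P', the suffix after P' is empty, so FOLLOW(P') ⊇ FOLLOW(U) = {$, a, e, y, z}; in U::=P' z P U, P' is followed by z P U with FIRST {z}. Thus FOLLOW(P') = {$, a, e, y, z}.
FOLLOW(Q'): in P'::=Q' U, Q' is followed by U with FIRST {epsilon, a, e, y, z}; in P'::=Q' U, the suffix after Q' is nullable, so FOLLOW(Q') ⊇ FOLLOW(P') = {$, a, e, y, z}. Thus FOLLOW(Q') = {$, a, e, y, z}.

{$, a, e, y, z}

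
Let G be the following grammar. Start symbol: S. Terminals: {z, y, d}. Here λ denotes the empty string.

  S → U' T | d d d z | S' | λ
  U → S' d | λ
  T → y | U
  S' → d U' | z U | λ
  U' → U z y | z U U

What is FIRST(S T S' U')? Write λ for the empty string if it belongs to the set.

{d, y, z}

FIRST(S') = {λ, d, z}
FIRST(U) = {λ, d, z}  (via S' d)
FIRST(T) = {λ, d, y, z}  (via U)
FIRST(U') = {d, z}  (via U z y)
FIRST(S) = {λ, d, z}  (via U' T, S')
FIRST(S T S' U'): take FIRST of each symbol in turn, carrying on past any symbol whose FIRST contains λ; result {d, y, z}.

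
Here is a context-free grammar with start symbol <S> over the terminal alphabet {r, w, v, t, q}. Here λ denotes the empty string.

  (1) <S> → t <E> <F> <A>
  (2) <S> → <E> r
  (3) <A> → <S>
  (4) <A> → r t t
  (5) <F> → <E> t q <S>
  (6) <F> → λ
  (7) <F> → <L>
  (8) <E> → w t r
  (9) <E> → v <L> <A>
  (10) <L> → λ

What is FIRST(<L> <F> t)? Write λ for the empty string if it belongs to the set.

FIRST(<E>) = {v, w}
FIRST(<L>) = {λ}
FIRST(<S>) = {t, v, w}  (via <E> r)
FIRST(<F>) = {λ, v, w}  (via <E> t q <S>, <L>)
FIRST(<A>) = {r, t, v, w}  (via <S>)
FIRST(<L> <F> t): take FIRST of each symbol in turn, carrying on past any symbol whose FIRST contains λ; result {t, v, w}.

{t, v, w}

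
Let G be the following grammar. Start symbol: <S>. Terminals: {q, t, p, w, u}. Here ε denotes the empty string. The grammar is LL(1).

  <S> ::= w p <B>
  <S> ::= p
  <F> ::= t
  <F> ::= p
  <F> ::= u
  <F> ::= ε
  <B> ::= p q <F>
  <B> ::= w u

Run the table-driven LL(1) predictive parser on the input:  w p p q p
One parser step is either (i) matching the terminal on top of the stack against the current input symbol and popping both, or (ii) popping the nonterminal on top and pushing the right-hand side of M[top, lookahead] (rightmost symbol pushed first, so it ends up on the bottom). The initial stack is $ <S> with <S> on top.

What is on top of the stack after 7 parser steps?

     Stack      Input        Action
  1  $ <S>      w p p q p $  expand <S> ::= w p <B>
  2  $ <B> p w  w p p q p $  match w
  3  $ <B> p    p p q p $    match p
  4  $ <B>      p q p $      expand <B> ::= p q <F>
  5  $ <F> q p  p q p $      match p
  6  $ <F> q    q p $        match q
  7  $ <F>      p $          expand <F> ::= p
Stack after step 7: $ p (top = p).

p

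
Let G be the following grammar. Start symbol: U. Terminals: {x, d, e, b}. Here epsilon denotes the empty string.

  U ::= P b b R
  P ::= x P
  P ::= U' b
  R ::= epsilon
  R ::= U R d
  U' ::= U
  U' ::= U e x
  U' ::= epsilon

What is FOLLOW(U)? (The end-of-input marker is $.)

FIRST(U): from U::=P b b R we get {b, x}. So FIRST(U) = {b, x}.
FIRST(R): from R::=epsilon we get {epsilon}; from R::=U R d we get {b, x}. So FIRST(R) = {epsilon, b, x}.
FIRST(U'): from U'::=U we get {b, x}; from U'::=U e x we get {b, x}; from U'::=epsilon we get {epsilon}. So FIRST(U') = {epsilon, b, x}.
FIRST(P): from P::=x P we get {x}; from P::=U' b we get {b, x}. So FIRST(P) = {b, x}.
FOLLOW(U) includes $ since U is the start symbol.
FOLLOW(P): in U::=P b b R, P is followed by b b R with FIRST {b}; in P::=x P, the suffix after P is empty (adds nothing new). Thus FOLLOW(P) = {b}.
FOLLOW(U'): in P::=U' b, U' is followed by b with FIRST {b}. Thus FOLLOW(U') = {b}.
FOLLOW(U): in R::=U R d, U is followed by R d with FIRST {b, d, x}; in U'::=U, the suffix after U is empty, so FOLLOW(U) ⊇ FOLLOW(U') = {b}; in U'::=U e x, U is followed by e x with FIRST {e}. Thus FOLLOW(U) = {$, b, d, e, x}.
FOLLOW(R): in U::=P b b R, the suffix after R is empty, so FOLLOW(R) ⊇ FOLLOW(U) = {$, b, d, e, x}; in R::=U R d, R is followed by d with FIRST {d}. Thus FOLLOW(R) = {$, b, d, e, x}.

{$, b, d, e, x}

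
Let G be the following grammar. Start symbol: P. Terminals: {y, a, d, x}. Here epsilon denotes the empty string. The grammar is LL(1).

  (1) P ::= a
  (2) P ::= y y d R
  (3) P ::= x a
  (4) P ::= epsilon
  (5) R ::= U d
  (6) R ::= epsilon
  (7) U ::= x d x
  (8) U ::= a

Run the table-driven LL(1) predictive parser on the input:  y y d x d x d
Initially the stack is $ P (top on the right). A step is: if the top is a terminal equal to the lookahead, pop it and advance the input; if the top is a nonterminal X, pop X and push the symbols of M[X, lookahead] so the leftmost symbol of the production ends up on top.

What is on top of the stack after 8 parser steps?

x

     Stack      Input            Action
  1  $ P        y y d x d x d $  expand P ::= y y d R
  2  $ R d y y  y y d x d x d $  match y
  3  $ R d y    y d x d x d $    match y
  4  $ R d      d x d x d $      match d
  5  $ R        x d x d $        expand R ::= U d
  6  $ d U      x d x d $        expand U ::= x d x
  7  $ d x d x  x d x d $        match x
  8  $ d x d    d x d $          match d
Stack after step 8: $ d x (top = x).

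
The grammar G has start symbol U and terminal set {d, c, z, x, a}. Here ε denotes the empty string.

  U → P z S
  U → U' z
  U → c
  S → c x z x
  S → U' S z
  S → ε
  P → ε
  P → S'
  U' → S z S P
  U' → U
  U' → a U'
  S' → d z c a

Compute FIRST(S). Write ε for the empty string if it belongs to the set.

{ε, a, c, d, z}

FIRST(S'): from S'→d z c a we get {d}. So FIRST(S') = {d}.
FIRST(P): from P→ε we get {ε}; from P→S' we get {d}. So FIRST(P) = {ε, d}.
FIRST(U): from U→P z S we get {d, z}; from U→U' z we get {a, c, d, z}; from U→c we get {c}. So FIRST(U) = {a, c, d, z}.
FIRST(S): from S→c x z x we get {c}; from S→U' S z we get {a, c, d, z}; from S→ε we get {ε}. So FIRST(S) = {ε, a, c, d, z}.
FIRST(U'): from U'→S z S P we get {a, c, d, z}; from U'→U we get {a, c, d, z}; from U'→a U' we get {a}. So FIRST(U') = {a, c, d, z}.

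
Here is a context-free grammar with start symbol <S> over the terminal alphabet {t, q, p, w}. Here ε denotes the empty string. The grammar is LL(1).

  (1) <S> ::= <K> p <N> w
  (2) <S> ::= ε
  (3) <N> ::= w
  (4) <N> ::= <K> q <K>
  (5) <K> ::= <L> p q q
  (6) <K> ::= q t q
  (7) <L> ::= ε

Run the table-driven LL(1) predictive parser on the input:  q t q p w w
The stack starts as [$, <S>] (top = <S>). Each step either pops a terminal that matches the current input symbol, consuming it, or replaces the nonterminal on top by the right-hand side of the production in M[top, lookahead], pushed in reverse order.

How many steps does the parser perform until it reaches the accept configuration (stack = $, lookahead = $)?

step 1: stack=$ <S>  input=q t q p w w $  — expand <S> ::= <K> p <N> w
step 2: stack=$ w <N> p <K>  input=q t q p w w $  — expand <K> ::= q t q
step 3: stack=$ w <N> p q t q  input=q t q p w w $  — match q
step 4: stack=$ w <N> p q t  input=t q p w w $  — match t
step 5: stack=$ w <N> p q  input=q p w w $  — match q
step 6: stack=$ w <N> p  input=p w w $  — match p
step 7: stack=$ w <N>  input=w w $  — expand <N> ::= w
step 8: stack=$ w w  input=w w $  — match w
step 9: stack=$ w  input=w $  — match w
Accept reached after 9 steps.

9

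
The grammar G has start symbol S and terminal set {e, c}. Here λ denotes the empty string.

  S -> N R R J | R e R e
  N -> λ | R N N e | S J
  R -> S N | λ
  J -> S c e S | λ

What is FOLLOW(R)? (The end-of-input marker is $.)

{$, c, e}

FIRST(S): from S->N R R J we get {λ, c, e}; from S->R e R e we get {c, e}. So FIRST(S) = {λ, c, e}.
FIRST(J): from J->S c e S we get {c, e}; from J->λ we get {λ}. So FIRST(J) = {λ, c, e}.
FIRST(N): from N->λ we get {λ}; from N->R N N e we get {c, e}; from N->S J we get {λ, c, e}. So FIRST(N) = {λ, c, e}.
FIRST(R): from R->S N we get {λ, c, e}; from R->λ we get {λ}. So FIRST(R) = {λ, c, e}.
FOLLOW(S) includes $ since S is the start symbol.
FOLLOW(S): in N->S J, S is followed by J with FIRST {λ, c, e}; in N->S J, the suffix after S is nullable, so FOLLOW(S) ⊇ FOLLOW(N) = {$, c, e}; in R->S N, S is followed by N with FIRST {λ, c, e}; in R->S N, the suffix after S is nullable, so FOLLOW(S) ⊇ FOLLOW(R) = {$, c, e}; in J->S c e S (occurrence 1), S is followed by c e S with FIRST {c}; in J->S c e S (occurrence 2), the suffix after S is empty, so FOLLOW(S) ⊇ FOLLOW(J) = {$, c, e}. Thus FOLLOW(S) = {$, c, e}.
FOLLOW(R): in S->N R R J (occurrence 1), R is followed by R J with FIRST {λ, c, e}; in S->N R R J (occurrence 1), the suffix after R is nullable, so FOLLOW(R) ⊇ FOLLOW(S) = {$, c, e}; in S->N R R J (occurrence 2), R is followed by J with FIRST {λ, c, e}; in S->N R R J (occurrence 2), the suffix after R is nullable, so FOLLOW(R) ⊇ FOLLOW(S) = {$, c, e}; in S->R e R e (occurrence 1), R is followed by e R e with FIRST {e}; in S->R e R e (occurrence 2), R is followed by e with FIRST {e}; in N->R N N e, R is followed by N N e with FIRST {c, e}. Thus FOLLOW(R) = {$, c, e}.
FOLLOW(N): in S->N R R J, N is followed by R R J with FIRST {λ, c, e}; in S->N R R J, the suffix after N is nullable, so FOLLOW(N) ⊇ FOLLOW(S) = {$, c, e}; in N->R N N e (occurrence 1), N is followed by N e with FIRST {c, e}; in N->R N N e (occurrence 2), N is followed by e with FIRST {e}; in R->S N, the suffix after N is empty, so FOLLOW(N) ⊇ FOLLOW(R) = {$, c, e}. Thus FOLLOW(N) = {$, c, e}.
FOLLOW(J): in S->N R R J, the suffix after J is empty, so FOLLOW(J) ⊇ FOLLOW(S) = {$, c, e}; in N->S J, the suffix after J is empty, so FOLLOW(J) ⊇ FOLLOW(N) = {$, c, e}. Thus FOLLOW(J) = {$, c, e}.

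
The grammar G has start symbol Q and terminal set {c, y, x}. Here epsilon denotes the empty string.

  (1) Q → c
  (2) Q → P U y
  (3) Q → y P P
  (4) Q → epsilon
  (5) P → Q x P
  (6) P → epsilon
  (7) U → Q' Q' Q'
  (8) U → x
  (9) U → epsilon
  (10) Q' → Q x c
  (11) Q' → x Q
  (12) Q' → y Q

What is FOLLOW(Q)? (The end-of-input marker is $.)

{$, c, x, y}

FIRST(Q) = {epsilon, c, x, y}  (via P U y)
FIRST(P) = {epsilon, c, x, y}  (via Q x P)
FIRST(Q') = {c, x, y}  (via Q x c)
FIRST(U) = {epsilon, c, x, y}  (via Q' Q' Q')
FOLLOW(Q) includes $ since Q is the start symbol.
FOLLOW(U): in Q→P U y, U is followed by y with FIRST {y}. Thus FOLLOW(U) = {y}.
FOLLOW(Q'): in U→Q' Q' Q' (occurrence 1), Q' is followed by Q' Q' with FIRST {c, x, y}; in U→Q' Q' Q' (occurrence 2), Q' is followed by Q' with FIRST {c, x, y}; in U→Q' Q' Q' (occurrence 3), the suffix after Q' is empty, so FOLLOW(Q') ⊇ FOLLOW(U) = {y}. Thus FOLLOW(Q') = {c, x, y}.
FOLLOW(Q): in P→Q x P, Q is followed by x P with FIRST {x}; in Q'→Q x c, Q is followed by x c with FIRST {x}; in Q'→x Q, the suffix after Q is empty, so FOLLOW(Q) ⊇ FOLLOW(Q') = {c, x, y}; in Q'→y Q, the suffix after Q is empty, so FOLLOW(Q) ⊇ FOLLOW(Q') = {c, x, y}. Thus FOLLOW(Q) = {$, c, x, y}.
FOLLOW(P): in Q→P U y, P is followed by U y with FIRST {c, x, y}; in Q→y P P (occurrence 1), P is followed by P with FIRST {epsilon, c, x, y}; in Q→y P P (occurrence 1), the suffix after P is nullable, so FOLLOW(P) ⊇ FOLLOW(Q) = {$, c, x, y}; in Q→y P P (occurrence 2), the suffix after P is empty, so FOLLOW(P) ⊇ FOLLOW(Q) = {$, c, x, y}; in P→Q x P, the suffix after P is empty (adds nothing new). Thus FOLLOW(P) = {$, c, x, y}.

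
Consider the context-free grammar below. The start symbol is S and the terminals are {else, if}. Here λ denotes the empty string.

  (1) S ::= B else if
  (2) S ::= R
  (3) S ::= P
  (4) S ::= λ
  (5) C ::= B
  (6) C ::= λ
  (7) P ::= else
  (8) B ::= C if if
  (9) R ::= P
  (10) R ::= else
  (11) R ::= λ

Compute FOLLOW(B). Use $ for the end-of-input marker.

FIRST(P) = {else}
FIRST(R) = {λ, else}  (via P)
FIRST(S) = {λ, else, if}  (via B else if, R, P)
FIRST(C) = {λ, if}  (via B)
FIRST(B) = {if}  (via C if if)
FOLLOW(S) includes $ since S is the start symbol.
FOLLOW(S): S appears on no right-hand side. Thus FOLLOW(S) = {$}.
FOLLOW(C): in B::=C if if, C is followed by if if with FIRST {if}. Thus FOLLOW(C) = {if}.
FOLLOW(B): in S::=B else if, B is followed by else if with FIRST {else}; in C::=B, the suffix after B is empty, so FOLLOW(B) ⊇ FOLLOW(C) = {if}. Thus FOLLOW(B) = {else, if}.
FOLLOW(R): in S::=R, the suffix after R is empty, so FOLLOW(R) ⊇ FOLLOW(S) = {$}. Thus FOLLOW(R) = {$}.
FOLLOW(P): in S::=P, the suffix after P is empty, so FOLLOW(P) ⊇ FOLLOW(S) = {$}; in R::=P, the suffix after P is empty, so FOLLOW(P) ⊇ FOLLOW(R) = {$}. Thus FOLLOW(P) = {$}.

{else, if}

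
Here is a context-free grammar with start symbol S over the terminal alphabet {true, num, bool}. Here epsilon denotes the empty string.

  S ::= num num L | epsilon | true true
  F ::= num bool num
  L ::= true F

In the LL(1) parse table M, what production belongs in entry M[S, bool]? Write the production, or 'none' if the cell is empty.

none

FIRST(S) = {epsilon, num, true}
FIRST(F) = {num}
FIRST(L) = {true}
FOLLOW(S) includes $ since S is the start symbol.
FOLLOW(S): S appears on no right-hand side. Thus FOLLOW(S) = {$}.
For S ::= num num L: FIRST(num num L) = {num}, so it goes in M[S, t] for t ∈ {num}.
For S ::= epsilon: FIRST(epsilon) = {epsilon}, so it goes in M[S, t] for t ∈ {}; since epsilon ∈ FIRST, also for every t ∈ FOLLOW(S) = {$}.
For S ::= true true: FIRST(true true) = {true}, so it goes in M[S, t] for t ∈ {true}.
None of these place a production in M[S, bool].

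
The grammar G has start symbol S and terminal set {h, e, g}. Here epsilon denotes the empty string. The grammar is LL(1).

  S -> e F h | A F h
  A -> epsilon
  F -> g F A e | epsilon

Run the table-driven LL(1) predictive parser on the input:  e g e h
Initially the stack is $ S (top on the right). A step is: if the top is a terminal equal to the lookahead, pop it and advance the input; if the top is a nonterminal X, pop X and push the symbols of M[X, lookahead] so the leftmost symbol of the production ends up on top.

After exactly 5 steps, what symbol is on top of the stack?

     Stack        Input      Action
  1  $ S          e g e h $  expand S -> e F h
  2  $ h F e      e g e h $  match e
  3  $ h F        g e h $    expand F -> g F A e
  4  $ h e A F g  g e h $    match g
  5  $ h e A F    e h $      expand F -> epsilon
Stack after step 5: $ h e A (top = A).

A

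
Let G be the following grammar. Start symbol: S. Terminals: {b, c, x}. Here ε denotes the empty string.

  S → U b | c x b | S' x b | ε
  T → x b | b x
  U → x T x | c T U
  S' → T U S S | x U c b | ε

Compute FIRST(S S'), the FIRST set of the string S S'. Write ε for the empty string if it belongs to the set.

FIRST(T) = {b, x}
FIRST(U) = {c, x}
FIRST(S') = {ε, b, x}  (via T U S S)
FIRST(S) = {ε, b, c, x}  (via U b, S' x b)
FIRST(S S'): take FIRST of each symbol in turn, carrying on past any symbol whose FIRST contains ε; result {ε, b, c, x}.

{ε, b, c, x}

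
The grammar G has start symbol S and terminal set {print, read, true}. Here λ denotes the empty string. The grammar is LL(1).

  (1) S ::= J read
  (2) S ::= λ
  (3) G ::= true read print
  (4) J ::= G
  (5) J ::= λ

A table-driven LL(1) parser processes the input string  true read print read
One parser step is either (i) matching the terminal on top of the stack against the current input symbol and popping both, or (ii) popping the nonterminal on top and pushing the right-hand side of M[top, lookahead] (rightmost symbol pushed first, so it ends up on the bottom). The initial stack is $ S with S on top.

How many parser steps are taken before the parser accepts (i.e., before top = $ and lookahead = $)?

     Stack                   Input                   Action
  1  $ S                     true read print read $  expand S ::= J read
  2  $ read J                true read print read $  expand J ::= G
  3  $ read G                true read print read $  expand G ::= true read print
  4  $ read print read true  true read print read $  match true
  5  $ read print read       read print read $       match read
  6  $ read print            print read $            match print
  7  $ read                  read $                  match read
Accept reached after 7 steps.

7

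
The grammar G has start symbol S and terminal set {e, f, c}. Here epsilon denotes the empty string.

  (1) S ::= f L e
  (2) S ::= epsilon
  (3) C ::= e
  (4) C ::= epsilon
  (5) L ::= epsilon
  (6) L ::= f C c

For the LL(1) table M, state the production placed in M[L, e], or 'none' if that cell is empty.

L ::= epsilon

FIRST(S) = {epsilon, f}
FIRST(C) = {epsilon, e}
FIRST(L) = {epsilon, f}
FOLLOW(S) includes $ since S is the start symbol.
FOLLOW(L): in S::=f L e, L is followed by e with FIRST {e}. Thus FOLLOW(L) = {e}.
For L ::= epsilon: FIRST(epsilon) = {epsilon}, so it goes in M[L, t] for t ∈ {}; since epsilon ∈ FIRST, also for every t ∈ FOLLOW(L) = {e}.
For L ::= f C c: FIRST(f C c) = {f}, so it goes in M[L, t] for t ∈ {f}.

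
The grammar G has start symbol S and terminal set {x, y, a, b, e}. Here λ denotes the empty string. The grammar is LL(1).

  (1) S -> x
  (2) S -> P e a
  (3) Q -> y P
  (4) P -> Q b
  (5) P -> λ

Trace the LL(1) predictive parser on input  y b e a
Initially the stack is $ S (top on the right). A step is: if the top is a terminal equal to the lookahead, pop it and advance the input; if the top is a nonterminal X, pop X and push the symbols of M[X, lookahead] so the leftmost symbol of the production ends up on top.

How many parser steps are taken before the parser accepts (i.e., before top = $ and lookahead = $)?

8

step 1: stack=$ S  input=y b e a $  — expand S -> P e a
step 2: stack=$ a e P  input=y b e a $  — expand P -> Q b
step 3: stack=$ a e b Q  input=y b e a $  — expand Q -> y P
step 4: stack=$ a e b P y  input=y b e a $  — match y
step 5: stack=$ a e b P  input=b e a $  — expand P -> λ
step 6: stack=$ a e b  input=b e a $  — match b
step 7: stack=$ a e  input=e a $  — match e
step 8: stack=$ a  input=a $  — match a
Accept reached after 8 steps.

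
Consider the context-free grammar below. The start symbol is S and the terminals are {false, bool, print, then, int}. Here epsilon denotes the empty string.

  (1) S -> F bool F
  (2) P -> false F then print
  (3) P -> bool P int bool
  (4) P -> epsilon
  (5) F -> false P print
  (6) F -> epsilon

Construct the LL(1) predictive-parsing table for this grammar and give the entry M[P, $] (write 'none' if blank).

FIRST(P): from P->false F then print we get {false}; from P->bool P int bool we get {bool}; from P->epsilon we get {epsilon}. So FIRST(P) = {epsilon, bool, false}.
FIRST(F): from F->false P print we get {false}; from F->epsilon we get {epsilon}. So FIRST(F) = {epsilon, false}.
FIRST(S): from S->F bool F we get {bool, false}. So FIRST(S) = {bool, false}.
FOLLOW(S) includes $ since S is the start symbol.
FOLLOW(P): in P->bool P int bool, P is followed by int bool with FIRST {int}; in F->false P print, P is followed by print with FIRST {print}. Thus FOLLOW(P) = {int, print}.
For P -> false F then print: FIRST(false F then print) = {false}, so it goes in M[P, t] for t ∈ {false}.
For P -> bool P int bool: FIRST(bool P int bool) = {bool}, so it goes in M[P, t] for t ∈ {bool}.
For P -> epsilon: FIRST(epsilon) = {epsilon}, so it goes in M[P, t] for t ∈ {}; since epsilon ∈ FIRST, also for every t ∈ FOLLOW(P) = {int, print}.
None of these place a production in M[P, $].

none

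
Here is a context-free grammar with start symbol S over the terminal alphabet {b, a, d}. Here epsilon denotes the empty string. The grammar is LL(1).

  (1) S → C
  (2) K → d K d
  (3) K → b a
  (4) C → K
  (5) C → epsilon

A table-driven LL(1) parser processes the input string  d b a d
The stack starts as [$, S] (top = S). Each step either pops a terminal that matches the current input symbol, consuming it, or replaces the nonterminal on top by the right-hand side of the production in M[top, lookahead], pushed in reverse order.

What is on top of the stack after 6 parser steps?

step 1: stack=$ S  input=d b a d $  — expand S → C
step 2: stack=$ C  input=d b a d $  — expand C → K
step 3: stack=$ K  input=d b a d $  — expand K → d K d
step 4: stack=$ d K d  input=d b a d $  — match d
step 5: stack=$ d K  input=b a d $  — expand K → b a
step 6: stack=$ d a b  input=b a d $  — match b
Stack after step 6: $ d a (top = a).

a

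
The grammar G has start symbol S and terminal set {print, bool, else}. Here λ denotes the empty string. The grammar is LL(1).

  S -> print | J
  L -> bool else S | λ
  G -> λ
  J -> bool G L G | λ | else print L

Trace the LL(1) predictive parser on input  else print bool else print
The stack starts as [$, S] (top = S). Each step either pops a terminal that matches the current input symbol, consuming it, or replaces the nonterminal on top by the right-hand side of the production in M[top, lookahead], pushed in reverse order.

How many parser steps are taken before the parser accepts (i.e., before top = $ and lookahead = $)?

9

     Stack           Input                         Action
  1  $ S             else print bool else print $  expand S -> J
  2  $ J             else print bool else print $  expand J -> else print L
  3  $ L print else  else print bool else print $  match else
  4  $ L print       print bool else print $       match print
  5  $ L             bool else print $             expand L -> bool else S
  6  $ S else bool   bool else print $             match bool
  7  $ S else        else print $                  match else
  8  $ S             print $                       expand S -> print
  9  $ print         print $                       match print
Accept reached after 9 steps.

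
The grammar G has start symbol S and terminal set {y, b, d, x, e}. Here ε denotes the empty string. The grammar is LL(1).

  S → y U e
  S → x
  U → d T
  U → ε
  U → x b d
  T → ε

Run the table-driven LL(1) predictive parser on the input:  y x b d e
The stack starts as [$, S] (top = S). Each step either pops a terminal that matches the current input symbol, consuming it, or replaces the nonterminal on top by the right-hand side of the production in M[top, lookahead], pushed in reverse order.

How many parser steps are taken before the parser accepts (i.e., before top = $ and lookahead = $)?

7

step 1: stack=$ S  input=y x b d e $  — expand S → y U e
step 2: stack=$ e U y  input=y x b d e $  — match y
step 3: stack=$ e U  input=x b d e $  — expand U → x b d
step 4: stack=$ e d b x  input=x b d e $  — match x
step 5: stack=$ e d b  input=b d e $  — match b
step 6: stack=$ e d  input=d e $  — match d
step 7: stack=$ e  input=e $  — match e
Accept reached after 7 steps.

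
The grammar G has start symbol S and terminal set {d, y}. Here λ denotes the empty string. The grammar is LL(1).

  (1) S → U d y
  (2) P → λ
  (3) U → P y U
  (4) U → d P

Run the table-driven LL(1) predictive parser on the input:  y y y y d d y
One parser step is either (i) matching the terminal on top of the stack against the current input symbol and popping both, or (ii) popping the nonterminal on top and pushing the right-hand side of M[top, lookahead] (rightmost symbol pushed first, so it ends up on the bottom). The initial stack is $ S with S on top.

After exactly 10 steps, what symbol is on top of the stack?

      Stack        Input            Action
   1  $ S          y y y y d d y $  expand S → U d y
   2  $ y d U      y y y y d d y $  expand U → P y U
   3  $ y d U y P  y y y y d d y $  expand P → λ
   4  $ y d U y    y y y y d d y $  match y
   5  $ y d U      y y y d d y $    expand U → P y U
   6  $ y d U y P  y y y d d y $    expand P → λ
   7  $ y d U y    y y y d d y $    match y
   8  $ y d U      y y d d y $      expand U → P y U
   9  $ y d U y P  y y d d y $      expand P → λ
  10  $ y d U y    y y d d y $      match y
Stack after step 10: $ y d U (top = U).

U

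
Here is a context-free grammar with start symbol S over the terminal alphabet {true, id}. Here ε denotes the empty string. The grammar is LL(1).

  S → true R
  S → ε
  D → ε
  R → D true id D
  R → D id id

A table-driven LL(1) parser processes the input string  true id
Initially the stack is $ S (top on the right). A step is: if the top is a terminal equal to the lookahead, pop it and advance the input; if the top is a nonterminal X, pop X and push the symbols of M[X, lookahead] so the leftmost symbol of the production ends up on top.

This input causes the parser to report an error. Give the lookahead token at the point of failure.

     Stack      Input      Action
  1  $ S        true id $  expand S → true R
  2  $ R true   true id $  match true
  3  $ R        id $       expand R → D id id
  4  $ id id D  id $       expand D → ε
  5  $ id id    id $       match id
  6  $ id       $          error: top is terminal id but lookahead is $

$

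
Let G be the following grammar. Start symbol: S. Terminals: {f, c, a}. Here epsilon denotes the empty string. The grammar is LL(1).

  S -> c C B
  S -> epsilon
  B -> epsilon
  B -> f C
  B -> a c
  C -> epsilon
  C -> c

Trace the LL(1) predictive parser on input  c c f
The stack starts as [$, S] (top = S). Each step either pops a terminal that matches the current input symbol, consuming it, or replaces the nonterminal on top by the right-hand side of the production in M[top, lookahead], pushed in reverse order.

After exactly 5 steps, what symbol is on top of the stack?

f

     Stack    Input    Action
  1  $ S      c c f $  expand S -> c C B
  2  $ B C c  c c f $  match c
  3  $ B C    c f $    expand C -> c
  4  $ B c    c f $    match c
  5  $ B      f $      expand B -> f C
Stack after step 5: $ C f (top = f).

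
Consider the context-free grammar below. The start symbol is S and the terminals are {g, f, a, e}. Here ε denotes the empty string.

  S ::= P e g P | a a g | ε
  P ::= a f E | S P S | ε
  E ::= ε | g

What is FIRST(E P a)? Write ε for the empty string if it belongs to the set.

FIRST(E) = {ε, g}
FIRST(S) = {ε, a, e}  (via P e g P)
FIRST(P) = {ε, a, e}  (via S P S)
FIRST(E P a): take FIRST of each symbol in turn, carrying on past any symbol whose FIRST contains ε; result {a, e, g}.

{a, e, g}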